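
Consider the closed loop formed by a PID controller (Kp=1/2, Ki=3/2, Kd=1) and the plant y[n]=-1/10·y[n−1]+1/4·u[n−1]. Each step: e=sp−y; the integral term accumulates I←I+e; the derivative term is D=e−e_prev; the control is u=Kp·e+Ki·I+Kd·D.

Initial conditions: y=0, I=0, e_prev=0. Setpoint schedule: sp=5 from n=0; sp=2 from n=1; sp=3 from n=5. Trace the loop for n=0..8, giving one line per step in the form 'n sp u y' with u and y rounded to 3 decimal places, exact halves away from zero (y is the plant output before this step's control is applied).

(exact arithmetic carried between steps; '≈' marks a value shown rounded to 6 d.p. or computed from one; I and e_prev carry over from the previous line; the table rounds u and y to 3 d.p., halves away from zero)
n=0: y=0, sp=5, e=sp−y=5; I=5, D=e−e_prev=5; u=1/2·5+3/2·5+1·5=15; next y=-1/10·0+1/4·15=3.75
n=1: y=3.75, sp=2, e=sp−y=-1.75; I=3.25, D=e−e_prev=-6.75; u=1/2·(-1.75)+3/2·3.25+1·(-6.75)=-2.75; next y=-1/10·3.75+1/4·(-2.75)=-1.0625
n=2: y=-1.0625, sp=2, e=sp−y=3.0625; I=6.3125, D=e−e_prev=4.8125; u=1/2·3.0625+3/2·6.3125+1·4.8125=15.8125; next y=-1/10·(-1.0625)+1/4·15.8125=4.059375
n=3: y=4.059375, sp=2, e=sp−y=-2.059375; I=4.253125, D=e−e_prev=-5.121875; u=1/2·(-2.059375)+3/2·4.253125+1·(-5.121875)=0.228125; next y=-1/10·4.059375+1/4·0.228125≈-0.348906
n=4: y≈-0.348906, sp=2, e=sp−y≈2.348906; I≈6.602031, D=e−e_prev≈4.408281; u=1/2·2.348906+3/2·6.602031+1·4.408281≈15.485781; next y=-1/10·(-0.348906)+1/4·15.485781≈3.906336
n=5: y≈3.906336, sp=3, e=sp−y≈-0.906336; I≈5.695695, D=e−e_prev≈-3.255242; u=1/2·(-0.906336)+3/2·5.695695+1·(-3.255242)≈4.835133; next y=-1/10·3.906336+1/4·4.835133≈0.818150
n=6: y≈0.818150, sp=3, e=sp−y≈2.181850; I≈7.877546, D=e−e_prev≈3.088186; u=1/2·2.181850+3/2·7.877546+1·3.088186≈15.995430; next y=-1/10·0.818150+1/4·15.995430≈3.917043
n=7: y≈3.917043, sp=3, e=sp−y≈-0.917043; I≈6.960503, D=e−e_prev≈-3.098893; u=1/2·(-0.917043)+3/2·6.960503+1·(-3.098893)≈6.883340; next y=-1/10·3.917043+1/4·6.883340≈1.329131
n=8: y≈1.329131, sp=3, e=sp−y≈1.670869; I≈8.631372, D=e−e_prev≈2.587912; u=1/2·1.670869+3/2·8.631372+1·2.587912≈16.370405; next y=-1/10·1.329131+1/4·16.370405≈3.959688

0 5 15.000 0.000
1 2 -2.750 3.750
2 2 15.813 -1.063
3 2 0.228 4.059
4 2 15.486 -0.349
5 3 4.835 3.906
6 3 15.995 0.818
7 3 6.883 3.917
8 3 16.370 1.329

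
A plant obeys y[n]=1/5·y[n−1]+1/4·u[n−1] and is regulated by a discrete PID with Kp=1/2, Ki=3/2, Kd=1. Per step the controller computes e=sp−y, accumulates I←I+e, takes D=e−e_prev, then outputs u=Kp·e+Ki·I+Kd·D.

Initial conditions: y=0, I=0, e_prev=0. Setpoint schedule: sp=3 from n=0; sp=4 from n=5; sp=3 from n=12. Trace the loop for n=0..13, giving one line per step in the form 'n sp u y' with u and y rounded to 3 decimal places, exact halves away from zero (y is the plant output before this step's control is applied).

0 3 9.000 0.000
1 3 3.750 2.250
2 3 9.713 1.388
3 3 7.314 2.706
4 3 10.082 2.370
5 4 11.817 2.994
6 4 11.274 3.553
7 4 12.575 3.529
8 4 12.296 3.850
9 4 12.859 3.844
10 4 12.669 3.984
11 4 12.892 3.964
12 3 9.771 4.016
13 3 11.609 3.246

(exact arithmetic carried between steps; '≈' marks a value shown rounded to 6 d.p. or computed from one; I and e_prev carry over from the previous line; the table rounds u and y to 3 d.p., halves away from zero)
n=0: y=0, sp=3, e=sp−y=3; I=3, D=e−e_prev=3; u=1/2·3+3/2·3+1·3=9; next y=1/5·0+1/4·9=2.25
n=1: y=2.25, sp=3, e=sp−y=0.75; I=3.75, D=e−e_prev=-2.25; u=1/2·0.75+3/2·3.75+1·(-2.25)=3.75; next y=1/5·2.25+1/4·3.75=1.3875
n=2: y=1.3875, sp=3, e=sp−y=1.6125; I=5.3625, D=e−e_prev=0.8625; u=1/2·1.6125+3/2·5.3625+1·0.8625=9.7125; next y=1/5·1.3875+1/4·9.7125=2.705625
n=3: y=2.705625, sp=3, e=sp−y=0.294375; I=5.656875, D=e−e_prev=-1.318125; u=1/2·0.294375+3/2·5.656875+1·(-1.318125)=7.314375; next y=1/5·2.705625+1/4·7.314375≈2.369719
n=4: y≈2.369719, sp=3, e=sp−y≈0.630281; I≈6.287156, D=e−e_prev≈0.335906; u=1/2·0.630281+3/2·6.287156+1·0.335906≈10.081781; next y=1/5·2.369719+1/4·10.081781≈2.994389
n=5: y≈2.994389, sp=4, e=sp−y≈1.005611; I≈7.292767, D=e−e_prev≈0.375330; u=1/2·1.005611+3/2·7.292767+1·0.375330≈11.817286; next y=1/5·2.994389+1/4·11.817286≈3.553199
n=6: y≈3.553199, sp=4, e=sp−y≈0.446801; I≈7.739568, D=e−e_prev≈-0.558810; u=1/2·0.446801+3/2·7.739568+1·(-0.558810)≈11.273942; next y=1/5·3.553199+1/4·11.273942≈3.529125
n=7: y≈3.529125, sp=4, e=sp−y≈0.470875; I≈8.210443, D=e−e_prev≈0.024074; u=1/2·0.470875+3/2·8.210443+1·0.024074≈12.575175; next y=1/5·3.529125+1/4·12.575175≈3.849619
n=8: y≈3.849619, sp=4, e=sp−y≈0.150381; I≈8.360824, D=e−e_prev≈-0.320493; u=1/2·0.150381+3/2·8.360824+1·(-0.320493)≈12.295933; next y=1/5·3.849619+1/4·12.295933≈3.843907
n=9: y≈3.843907, sp=4, e=sp−y≈0.156093; I≈8.516917, D=e−e_prev≈0.005712; u=1/2·0.156093+3/2·8.516917+1·0.005712≈12.859134; next y=1/5·3.843907+1/4·12.859134≈3.983565
n=10: y≈3.983565, sp=4, e=sp−y≈0.016435; I≈8.533352, D=e−e_prev≈-0.139658; u=1/2·0.016435+3/2·8.533352+1·(-0.139658)≈12.668588; next y=1/5·3.983565+1/4·12.668588≈3.963860
n=11: y≈3.963860, sp=4, e=sp−y≈0.036140; I≈8.569492, D=e−e_prev≈0.019705; u=1/2·0.036140+3/2·8.569492+1·0.019705≈12.892013; next y=1/5·3.963860+1/4·12.892013≈4.015775
n=12: y≈4.015775, sp=3, e=sp−y≈-1.015775; I≈7.553717, D=e−e_prev≈-1.051915; u=1/2·(-1.015775)+3/2·7.553717+1·(-1.051915)≈9.770772; next y=1/5·4.015775+1/4·9.770772≈3.245848
n=13: y≈3.245848, sp=3, e=sp−y≈-0.245848; I≈7.307869, D=e−e_prev≈0.769927; u=1/2·(-0.245848)+3/2·7.307869+1·0.769927≈11.608806; next y=1/5·3.245848+1/4·11.608806≈3.551371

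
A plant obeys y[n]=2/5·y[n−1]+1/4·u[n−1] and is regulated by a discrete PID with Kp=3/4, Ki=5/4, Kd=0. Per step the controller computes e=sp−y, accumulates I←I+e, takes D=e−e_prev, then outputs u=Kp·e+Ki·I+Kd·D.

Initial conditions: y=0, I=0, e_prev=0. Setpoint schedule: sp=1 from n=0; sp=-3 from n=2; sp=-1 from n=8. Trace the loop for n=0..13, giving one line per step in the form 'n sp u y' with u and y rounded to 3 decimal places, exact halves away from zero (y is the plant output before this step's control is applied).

0 1 2.000 0.000
1 1 2.250 0.500
2 -3 -5.650 0.763
3 -3 -6.613 -1.108
4 -3 -7.001 -2.096
5 -3 -7.146 -2.589
6 -3 -7.193 -2.822
7 -3 -7.206 -2.927
8 -1 -3.206 -2.972
9 -1 -2.705 -1.991
10 -1 -2.503 -1.472
11 -1 -2.428 -1.215
12 -1 -2.403 -1.093
13 -1 -2.397 -1.038

(exact arithmetic carried between steps; '≈' marks a value shown rounded to 6 d.p. or computed from one; I and e_prev carry over from the previous line; the table rounds u and y to 3 d.p., halves away from zero)
n=0: y=0, sp=1, e=sp−y=1; I=1, D=e−e_prev=1; u=3/4·1+5/4·1+0·1=2; next y=2/5·0+1/4·2=0.5
n=1: y=0.5, sp=1, e=sp−y=0.5; I=1.5, D=e−e_prev=-0.5; u=3/4·0.5+5/4·1.5+0·(-0.5)=2.25; next y=2/5·0.5+1/4·2.25=0.7625
n=2: y=0.7625, sp=-3, e=sp−y=-3.7625; I=-2.2625, D=e−e_prev=-4.2625; u=3/4·(-3.7625)+5/4·(-2.2625)+0·(-4.2625)=-5.65; next y=2/5·0.7625+1/4·(-5.65)=-1.1075
n=3: y=-1.1075, sp=-3, e=sp−y=-1.8925; I=-4.155, D=e−e_prev=1.87; u=3/4·(-1.8925)+5/4·(-4.155)+0·1.87=-6.613125; next y=2/5·(-1.1075)+1/4·(-6.613125)≈-2.096281
n=4: y≈-2.096281, sp=-3, e=sp−y≈-0.903719; I≈-5.058719, D=e−e_prev≈0.988781; u=3/4·(-0.903719)+5/4·(-5.058719)+0·0.988781≈-7.001188; next y=2/5·(-2.096281)+1/4·(-7.001188)≈-2.588809
n=5: y≈-2.588809, sp=-3, e=sp−y≈-0.411191; I≈-5.469909, D=e−e_prev≈0.492528; u=3/4·(-0.411191)+5/4·(-5.469909)+0·0.492528≈-7.145780; next y=2/5·(-2.588809)+1/4·(-7.145780)≈-2.821969
n=6: y≈-2.821969, sp=-3, e=sp−y≈-0.178031; I≈-5.647941, D=e−e_prev≈0.233159; u=3/4·(-0.178031)+5/4·(-5.647941)+0·0.233159≈-7.193449; next y=2/5·(-2.821969)+1/4·(-7.193449)≈-2.927150
n=7: y≈-2.927150, sp=-3, e=sp−y≈-0.072850; I≈-5.720791, D=e−e_prev≈0.105181; u=3/4·(-0.072850)+5/4·(-5.720791)+0·0.105181≈-7.205626; next y=2/5·(-2.927150)+1/4·(-7.205626)≈-2.972266
n=8: y≈-2.972266, sp=-1, e=sp−y≈1.972266; I≈-3.748524, D=e−e_prev≈2.045117; u=3/4·1.972266+5/4·(-3.748524)+0·2.045117≈-3.206456; next y=2/5·(-2.972266)+1/4·(-3.206456)≈-1.990521
n=9: y≈-1.990521, sp=-1, e=sp−y≈0.990521; I≈-2.758004, D=e−e_prev≈-0.981746; u=3/4·0.990521+5/4·(-2.758004)+0·(-0.981746)≈-2.704614; next y=2/5·(-1.990521)+1/4·(-2.704614)≈-1.472362
n=10: y≈-1.472362, sp=-1, e=sp−y≈0.472362; I≈-2.285642, D=e−e_prev≈-0.518159; u=3/4·0.472362+5/4·(-2.285642)+0·(-0.518159)≈-2.502781; next y=2/5·(-1.472362)+1/4·(-2.502781)≈-1.214640
n=11: y≈-1.214640, sp=-1, e=sp−y≈0.214640; I≈-2.071002, D=e−e_prev≈-0.257722; u=3/4·0.214640+5/4·(-2.071002)+0·(-0.257722)≈-2.427773; next y=2/5·(-1.214640)+1/4·(-2.427773)≈-1.092799
n=12: y≈-1.092799, sp=-1, e=sp−y≈0.092799; I≈-1.978203, D=e−e_prev≈-0.121841; u=3/4·0.092799+5/4·(-1.978203)+0·(-0.121841)≈-2.403154; next y=2/5·(-1.092799)+1/4·(-2.403154)≈-1.037908
n=13: y≈-1.037908, sp=-1, e=sp−y≈0.037908; I≈-1.940295, D=e−e_prev≈-0.054891; u=3/4·0.037908+5/4·(-1.940295)+0·(-0.054891)≈-2.396937; next y=2/5·(-1.037908)+1/4·(-2.396937)≈-1.014398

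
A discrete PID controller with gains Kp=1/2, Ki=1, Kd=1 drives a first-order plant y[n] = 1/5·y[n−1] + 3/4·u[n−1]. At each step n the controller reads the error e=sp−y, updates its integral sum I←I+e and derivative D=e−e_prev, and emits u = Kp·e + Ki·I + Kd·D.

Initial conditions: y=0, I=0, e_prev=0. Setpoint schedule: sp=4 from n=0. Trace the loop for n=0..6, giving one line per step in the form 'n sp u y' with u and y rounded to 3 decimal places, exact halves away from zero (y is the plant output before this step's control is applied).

0 4 10.000 0.000
1 4 -8.750 7.500
2 4 26.656 -5.063
3 4 -36.949 18.980
4 4 79.352 -23.916
5 4 -132.245 54.731
6 4 253.093 -88.238

(exact arithmetic carried between steps; '≈' marks a value shown rounded to 6 d.p. or computed from one; I and e_prev carry over from the previous line; the table rounds u and y to 3 d.p., halves away from zero)
n=0: y=0, sp=4, e=sp−y=4; I=4, D=e−e_prev=4; u=1/2·4+1·4+1·4=10; next y=1/5·0+3/4·10=7.5
n=1: y=7.5, sp=4, e=sp−y=-3.5; I=0.5, D=e−e_prev=-7.5; u=1/2·(-3.5)+1·0.5+1·(-7.5)=-8.75; next y=1/5·7.5+3/4·(-8.75)=-5.0625
n=2: y=-5.0625, sp=4, e=sp−y=9.0625; I=9.5625, D=e−e_prev=12.5625; u=1/2·9.0625+1·9.5625+1·12.5625=26.65625; next y=1/5·(-5.0625)+3/4·26.65625≈18.979688
n=3: y≈18.979688, sp=4, e=sp−y≈-14.979688; I≈-5.417188, D=e−e_prev≈-24.042188; u=1/2·(-14.979688)+1·(-5.417188)+1·(-24.042188)≈-36.949219; next y=1/5·18.979688+3/4·(-36.949219)≈-23.915977
n=4: y≈-23.915977, sp=4, e=sp−y≈27.915977; I≈22.498789, D=e−e_prev≈42.895664; u=1/2·27.915977+1·22.498789+1·42.895664≈79.352441; next y=1/5·(-23.915977)+3/4·79.352441≈54.731136
n=5: y≈54.731136, sp=4, e=sp−y≈-50.731136; I≈-28.232347, D=e−e_prev≈-78.647112; u=1/2·(-50.731136)+1·(-28.232347)+1·(-78.647112)≈-132.245027; next y=1/5·54.731136+3/4·(-132.245027)≈-88.237543
n=6: y≈-88.237543, sp=4, e=sp−y≈92.237543; I≈64.005196, D=e−e_prev≈142.968679; u=1/2·92.237543+1·64.005196+1·142.968679≈253.092647; next y=1/5·(-88.237543)+3/4·253.092647≈172.171976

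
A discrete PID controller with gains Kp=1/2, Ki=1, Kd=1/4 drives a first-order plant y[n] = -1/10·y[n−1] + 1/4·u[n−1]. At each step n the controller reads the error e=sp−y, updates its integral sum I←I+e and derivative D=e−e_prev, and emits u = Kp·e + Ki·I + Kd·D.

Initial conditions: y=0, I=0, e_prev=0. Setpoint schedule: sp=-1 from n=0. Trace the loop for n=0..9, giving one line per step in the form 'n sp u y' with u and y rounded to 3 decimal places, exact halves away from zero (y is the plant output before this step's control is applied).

(exact arithmetic carried between steps; '≈' marks a value shown rounded to 6 d.p. or computed from one; I and e_prev carry over from the previous line; the table rounds u and y to 3 d.p., halves away from zero)
n=0: y=0, sp=-1, e=sp−y=-1; I=-1, D=e−e_prev=-1; u=1/2·(-1)+1·(-1)+1/4·(-1)=-1.75; next y=-1/10·0+1/4·(-1.75)=-0.4375
n=1: y=-0.4375, sp=-1, e=sp−y=-0.5625; I=-1.5625, D=e−e_prev=0.4375; u=1/2·(-0.5625)+1·(-1.5625)+1/4·0.4375=-1.734375; next y=-1/10·(-0.4375)+1/4·(-1.734375)≈-0.389844
n=2: y≈-0.389844, sp=-1, e=sp−y≈-0.610156; I≈-2.172656, D=e−e_prev≈-0.047656; u=1/2·(-0.610156)+1·(-2.172656)+1/4·(-0.047656)≈-2.489648; next y=-1/10·(-0.389844)+1/4·(-2.489648)≈-0.583428
n=3: y≈-0.583428, sp=-1, e=sp−y≈-0.416572; I≈-2.589229, D=e−e_prev≈0.193584; u=1/2·(-0.416572)+1·(-2.589229)+1/4·0.193584≈-2.749119; next y=-1/10·(-0.583428)+1/4·(-2.749119)≈-0.628937
n=4: y≈-0.628937, sp=-1, e=sp−y≈-0.371063; I≈-2.960292, D=e−e_prev≈0.045509; u=1/2·(-0.371063)+1·(-2.960292)+1/4·0.045509≈-3.134446; next y=-1/10·(-0.628937)+1/4·(-3.134446)≈-0.720718
n=5: y≈-0.720718, sp=-1, e=sp−y≈-0.279282; I≈-3.239574, D=e−e_prev≈0.091781; u=1/2·(-0.279282)+1·(-3.239574)+1/4·0.091781≈-3.356270; next y=-1/10·(-0.720718)+1/4·(-3.356270)≈-0.766996
n=6: y≈-0.766996, sp=-1, e=sp−y≈-0.233004; I≈-3.472578, D=e−e_prev≈0.046278; u=1/2·(-0.233004)+1·(-3.472578)+1/4·0.046278≈-3.577511; next y=-1/10·(-0.766996)+1/4·(-3.577511)≈-0.817678
n=7: y≈-0.817678, sp=-1, e=sp−y≈-0.182322; I≈-3.654900, D=e−e_prev≈0.050683; u=1/2·(-0.182322)+1·(-3.654900)+1/4·0.050683≈-3.733390; next y=-1/10·(-0.817678)+1/4·(-3.733390)≈-0.851580
n=8: y≈-0.851580, sp=-1, e=sp−y≈-0.148420; I≈-3.803320, D=e−e_prev≈0.033902; u=1/2·(-0.148420)+1·(-3.803320)+1/4·0.033902≈-3.869055; next y=-1/10·(-0.851580)+1/4·(-3.869055)≈-0.882106
n=9: y≈-0.882106, sp=-1, e=sp−y≈-0.117894; I≈-3.921214, D=e−e_prev≈0.030526; u=1/2·(-0.117894)+1·(-3.921214)+1/4·0.030526≈-3.972530; next y=-1/10·(-0.882106)+1/4·(-3.972530)≈-0.904922

0 -1 -1.750 0.000
1 -1 -1.734 -0.438
2 -1 -2.490 -0.390
3 -1 -2.749 -0.583
4 -1 -3.134 -0.629
5 -1 -3.356 -0.721
6 -1 -3.578 -0.767
7 -1 -3.733 -0.818
8 -1 -3.869 -0.852
9 -1 -3.973 -0.882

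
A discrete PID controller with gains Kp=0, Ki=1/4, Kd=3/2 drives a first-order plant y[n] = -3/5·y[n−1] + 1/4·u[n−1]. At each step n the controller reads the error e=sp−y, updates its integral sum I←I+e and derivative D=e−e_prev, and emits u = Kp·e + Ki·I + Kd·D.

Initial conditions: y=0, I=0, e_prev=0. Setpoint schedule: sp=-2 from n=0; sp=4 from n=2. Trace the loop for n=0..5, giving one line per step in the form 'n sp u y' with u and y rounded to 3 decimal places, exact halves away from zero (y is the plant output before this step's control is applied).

(exact arithmetic carried between steps; '≈' marks a value shown rounded to 6 d.p. or computed from one; I and e_prev carry over from the previous line; the table rounds u and y to 3 d.p., halves away from zero)
n=0: y=0, sp=-2, e=sp−y=-2; I=-2, D=e−e_prev=-2; u=0·(-2)+1/4·(-2)+3/2·(-2)=-3.5; next y=-3/5·0+1/4·(-3.5)=-0.875
n=1: y=-0.875, sp=-2, e=sp−y=-1.125; I=-3.125, D=e−e_prev=0.875; u=0·(-1.125)+1/4·(-3.125)+3/2·0.875=0.53125; next y=-3/5·(-0.875)+1/4·0.53125≈0.657813
n=2: y≈0.657813, sp=4, e=sp−y≈3.342188; I≈0.217188, D=e−e_prev≈4.467188; u=0·3.342188+1/4·0.217188+3/2·4.467188≈6.755078; next y=-3/5·0.657813+1/4·6.755078≈1.294082
n=3: y≈1.294082, sp=4, e=sp−y≈2.705918; I≈2.923105, D=e−e_prev≈-0.636270; u=0·2.705918+1/4·2.923105+3/2·(-0.636270)≈-0.223628; next y=-3/5·1.294082+1/4·(-0.223628)≈-0.832356
n=4: y≈-0.832356, sp=4, e=sp−y≈4.832356; I≈7.755462, D=e−e_prev≈2.126438; u=0·4.832356+1/4·7.755462+3/2·2.126438≈5.128523; next y=-3/5·(-0.832356)+1/4·5.128523≈1.781544
n=5: y≈1.781544, sp=4, e=sp−y≈2.218456; I≈9.973917, D=e−e_prev≈-2.613901; u=0·2.218456+1/4·9.973917+3/2·(-2.613901)≈-1.427372; next y=-3/5·1.781544+1/4·(-1.427372)≈-1.425770

0 -2 -3.500 0.000
1 -2 0.531 -0.875
2 4 6.755 0.658
3 4 -0.224 1.294
4 4 5.129 -0.832
5 4 -1.427 1.782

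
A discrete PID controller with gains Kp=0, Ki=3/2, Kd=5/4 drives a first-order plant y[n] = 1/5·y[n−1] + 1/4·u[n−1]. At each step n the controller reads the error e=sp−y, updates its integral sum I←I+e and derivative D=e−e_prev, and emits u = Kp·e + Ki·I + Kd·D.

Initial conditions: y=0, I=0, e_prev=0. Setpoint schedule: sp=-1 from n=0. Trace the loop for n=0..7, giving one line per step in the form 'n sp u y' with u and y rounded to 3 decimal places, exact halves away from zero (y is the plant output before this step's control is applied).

0 -1 -2.750 0.000
1 -1 -1.109 -0.688
2 -1 -3.187 -0.415
3 -1 -2.446 -0.880
4 -1 -3.461 -0.787
5 -1 -3.017 -1.023
6 -1 -3.453 -0.959
7 -1 -3.170 -1.055

(exact arithmetic carried between steps; '≈' marks a value shown rounded to 6 d.p. or computed from one; I and e_prev carry over from the previous line; the table rounds u and y to 3 d.p., halves away from zero)
n=0: y=0, sp=-1, e=sp−y=-1; I=-1, D=e−e_prev=-1; u=0·(-1)+3/2·(-1)+5/4·(-1)=-2.75; next y=1/5·0+1/4·(-2.75)=-0.6875
n=1: y=-0.6875, sp=-1, e=sp−y=-0.3125; I=-1.3125, D=e−e_prev=0.6875; u=0·(-0.3125)+3/2·(-1.3125)+5/4·0.6875=-1.109375; next y=1/5·(-0.6875)+1/4·(-1.109375)≈-0.414844
n=2: y≈-0.414844, sp=-1, e=sp−y≈-0.585156; I≈-1.897656, D=e−e_prev≈-0.272656; u=0·(-0.585156)+3/2·(-1.897656)+5/4·(-0.272656)≈-3.187305; next y=1/5·(-0.414844)+1/4·(-3.187305)≈-0.879795
n=3: y≈-0.879795, sp=-1, e=sp−y≈-0.120205; I≈-2.017861, D=e−e_prev≈0.464951; u=0·(-0.120205)+3/2·(-2.017861)+5/4·0.464951≈-2.445603; next y=1/5·(-0.879795)+1/4·(-2.445603)≈-0.787360
n=4: y≈-0.787360, sp=-1, e=sp−y≈-0.212640; I≈-2.230502, D=e−e_prev≈-0.092435; u=0·(-0.212640)+3/2·(-2.230502)+5/4·(-0.092435)≈-3.461296; next y=1/5·(-0.787360)+1/4·(-3.461296)≈-1.022796
n=5: y≈-1.022796, sp=-1, e=sp−y≈0.022796; I≈-2.207706, D=e−e_prev≈0.235436; u=0·0.022796+3/2·(-2.207706)+5/4·0.235436≈-3.017263; next y=1/5·(-1.022796)+1/4·(-3.017263)≈-0.958875
n=6: y≈-0.958875, sp=-1, e=sp−y≈-0.041125; I≈-2.248831, D=e−e_prev≈-0.063921; u=0·(-0.041125)+3/2·(-2.248831)+5/4·(-0.063921)≈-3.453147; next y=1/5·(-0.958875)+1/4·(-3.453147)≈-1.055062
n=7: y≈-1.055062, sp=-1, e=sp−y≈0.055062; I≈-2.193769, D=e−e_prev≈0.096187; u=0·0.055062+3/2·(-2.193769)+5/4·0.096187≈-3.170420; next y=1/5·(-1.055062)+1/4·(-3.170420)≈-1.003617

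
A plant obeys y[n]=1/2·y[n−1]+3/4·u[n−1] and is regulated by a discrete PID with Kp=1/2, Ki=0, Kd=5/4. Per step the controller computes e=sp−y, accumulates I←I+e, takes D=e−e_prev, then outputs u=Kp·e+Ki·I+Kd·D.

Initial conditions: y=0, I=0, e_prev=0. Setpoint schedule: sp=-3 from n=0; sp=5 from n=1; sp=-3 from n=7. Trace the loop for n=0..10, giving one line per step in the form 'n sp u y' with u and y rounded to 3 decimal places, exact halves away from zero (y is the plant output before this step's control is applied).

(exact arithmetic carried between steps; '≈' marks a value shown rounded to 6 d.p. or computed from one; I and e_prev carry over from the previous line; the table rounds u and y to 3 d.p., halves away from zero)
n=0: y=0, sp=-3, e=sp−y=-3; I=-3, D=e−e_prev=-3; u=1/2·(-3)+0·(-3)+5/4·(-3)=-5.25; next y=1/2·0+3/4·(-5.25)=-3.9375
n=1: y=-3.9375, sp=5, e=sp−y=8.9375; I=5.9375, D=e−e_prev=11.9375; u=1/2·8.9375+0·5.9375+5/4·11.9375=19.390625; next y=1/2·(-3.9375)+3/4·19.390625≈12.574219
n=2: y≈12.574219, sp=5, e=sp−y≈-7.574219; I≈-1.636719, D=e−e_prev≈-16.511719; u=1/2·(-7.574219)+0·(-1.636719)+5/4·(-16.511719)≈-24.426758; next y=1/2·12.574219+3/4·(-24.426758)≈-12.032959
n=3: y≈-12.032959, sp=5, e=sp−y≈17.032959; I≈15.396240, D=e−e_prev≈24.607178; u=1/2·17.032959+0·15.396240+5/4·24.607178≈39.275452; next y=1/2·(-12.032959)+3/4·39.275452≈23.440109
n=4: y≈23.440109, sp=5, e=sp−y≈-18.440109; I≈-3.043869, D=e−e_prev≈-35.473068; u=1/2·(-18.440109)+0·(-3.043869)+5/4·(-35.473068)≈-53.561390; next y=1/2·23.440109+3/4·(-53.561390)≈-28.450988
n=5: y≈-28.450988, sp=5, e=sp−y≈33.450988; I≈30.407119, D=e−e_prev≈51.891097; u=1/2·33.450988+0·30.407119+5/4·51.891097≈81.589365; next y=1/2·(-28.450988)+3/4·81.589365≈46.966530
n=6: y≈46.966530, sp=5, e=sp−y≈-41.966530; I≈-11.559411, D=e−e_prev≈-75.417518; u=1/2·(-41.966530)+0·(-11.559411)+5/4·(-75.417518)≈-115.255162; next y=1/2·46.966530+3/4·(-115.255162)≈-62.958107
n=7: y≈-62.958107, sp=-3, e=sp−y≈59.958107; I≈48.398695, D=e−e_prev≈101.924637; u=1/2·59.958107+0·48.398695+5/4·101.924637≈157.384849; next y=1/2·(-62.958107)+3/4·157.384849≈86.559584
n=8: y≈86.559584, sp=-3, e=sp−y≈-89.559584; I≈-41.160888, D=e−e_prev≈-149.517690; u=1/2·(-89.559584)+0·(-41.160888)+5/4·(-149.517690)≈-231.676905; next y=1/2·86.559584+3/4·(-231.676905)≈-130.477887
n=9: y≈-130.477887, sp=-3, e=sp−y≈127.477887; I≈86.316999, D=e−e_prev≈217.037470; u=1/2·127.477887+0·86.316999+5/4·217.037470≈335.035781; next y=1/2·(-130.477887)+3/4·335.035781≈186.037893
n=10: y≈186.037893, sp=-3, e=sp−y≈-189.037893; I≈-102.720894, D=e−e_prev≈-316.515779; u=1/2·(-189.037893)+0·(-102.720894)+5/4·(-316.515779)≈-490.163670; next y=1/2·186.037893+3/4·(-490.163670)≈-274.603807

0 -3 -5.250 0.000
1 5 19.391 -3.938
2 5 -24.427 12.574
3 5 39.275 -12.033
4 5 -53.561 23.440
5 5 81.589 -28.451
6 5 -115.255 46.967
7 -3 157.385 -62.958
8 -3 -231.677 86.560
9 -3 335.036 -130.478
10 -3 -490.164 186.038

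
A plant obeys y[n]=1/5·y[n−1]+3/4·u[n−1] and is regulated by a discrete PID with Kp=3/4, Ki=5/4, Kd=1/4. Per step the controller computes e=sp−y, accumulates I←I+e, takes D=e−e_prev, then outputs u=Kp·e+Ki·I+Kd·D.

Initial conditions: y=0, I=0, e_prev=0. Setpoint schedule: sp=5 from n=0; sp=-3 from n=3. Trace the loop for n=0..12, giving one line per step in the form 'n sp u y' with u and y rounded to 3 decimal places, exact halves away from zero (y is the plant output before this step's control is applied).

0 5 11.250 0.000
1 5 -2.734 8.438
2 5 14.880 -0.363
3 -3 -24.380 11.087
4 -3 23.972 -16.067
5 -3 -35.856 14.765
6 -3 36.730 -23.939
7 -3 -51.845 22.760
8 -3 56.086 -34.332
9 -3 -75.465 35.198
10 -3 84.874 -49.559
11 -3 -110.547 53.743
12 -3 127.636 -72.162

(exact arithmetic carried between steps; '≈' marks a value shown rounded to 6 d.p. or computed from one; I and e_prev carry over from the previous line; the table rounds u and y to 3 d.p., halves away from zero)
n=0: y=0, sp=5, e=sp−y=5; I=5, D=e−e_prev=5; u=3/4·5+5/4·5+1/4·5=11.25; next y=1/5·0+3/4·11.25=8.4375
n=1: y=8.4375, sp=5, e=sp−y=-3.4375; I=1.5625, D=e−e_prev=-8.4375; u=3/4·(-3.4375)+5/4·1.5625+1/4·(-8.4375)=-2.734375; next y=1/5·8.4375+3/4·(-2.734375)≈-0.363281
n=2: y≈-0.363281, sp=5, e=sp−y≈5.363281; I≈6.925781, D=e−e_prev≈8.800781; u=3/4·5.363281+5/4·6.925781+1/4·8.800781≈14.879883; next y=1/5·(-0.363281)+3/4·14.879883≈11.087256
n=3: y≈11.087256, sp=-3, e=sp−y≈-14.087256; I≈-7.161475, D=e−e_prev≈-19.450537; u=3/4·(-14.087256)+5/4·(-7.161475)+1/4·(-19.450537)≈-24.379919; next y=1/5·11.087256+3/4·(-24.379919)≈-16.067488
n=4: y≈-16.067488, sp=-3, e=sp−y≈13.067488; I≈5.906014, D=e−e_prev≈27.154744; u=3/4·13.067488+5/4·5.906014+1/4·27.154744≈23.971820; next y=1/5·(-16.067488)+3/4·23.971820≈14.765367
n=5: y≈14.765367, sp=-3, e=sp−y≈-17.765367; I≈-11.859353, D=e−e_prev≈-30.832855; u=3/4·(-17.765367)+5/4·(-11.859353)+1/4·(-30.832855)≈-35.856431; next y=1/5·14.765367+3/4·(-35.856431)≈-23.939250
n=6: y≈-23.939250, sp=-3, e=sp−y≈20.939250; I≈9.079896, D=e−e_prev≈38.704617; u=3/4·20.939250+5/4·9.079896+1/4·38.704617≈36.730462; next y=1/5·(-23.939250)+3/4·36.730462≈22.759996
n=7: y≈22.759996, sp=-3, e=sp−y≈-25.759996; I≈-16.680100, D=e−e_prev≈-46.699246; u=3/4·(-25.759996)+5/4·(-16.680100)+1/4·(-46.699246)≈-51.844934; next y=1/5·22.759996+3/4·(-51.844934)≈-34.331701
n=8: y≈-34.331701, sp=-3, e=sp−y≈31.331701; I≈14.651601, D=e−e_prev≈57.091698; u=3/4·31.331701+5/4·14.651601+1/4·57.091698≈56.086202; next y=1/5·(-34.331701)+3/4·56.086202≈35.198311
n=9: y≈35.198311, sp=-3, e=sp−y≈-38.198311; I≈-23.546710, D=e−e_prev≈-69.530012; u=3/4·(-38.198311)+5/4·(-23.546710)+1/4·(-69.530012)≈-75.464624; next y=1/5·35.198311+3/4·(-75.464624)≈-49.558806
n=10: y≈-49.558806, sp=-3, e=sp−y≈46.558806; I≈23.012096, D=e−e_prev≈84.757117; u=3/4·46.558806+5/4·23.012096+1/4·84.757117≈84.873503; next y=1/5·(-49.558806)+3/4·84.873503≈53.743366
n=11: y≈53.743366, sp=-3, e=sp−y≈-56.743366; I≈-33.731270, D=e−e_prev≈-103.302172; u=3/4·(-56.743366)+5/4·(-33.731270)+1/4·(-103.302172)≈-110.547155; next y=1/5·53.743366+3/4·(-110.547155)≈-72.161693
n=12: y≈-72.161693, sp=-3, e=sp−y≈69.161693; I≈35.430423, D=e−e_prev≈125.905059; u=3/4·69.161693+5/4·35.430423+1/4·125.905059≈127.635564; next y=1/5·(-72.161693)+3/4·127.635564≈81.294334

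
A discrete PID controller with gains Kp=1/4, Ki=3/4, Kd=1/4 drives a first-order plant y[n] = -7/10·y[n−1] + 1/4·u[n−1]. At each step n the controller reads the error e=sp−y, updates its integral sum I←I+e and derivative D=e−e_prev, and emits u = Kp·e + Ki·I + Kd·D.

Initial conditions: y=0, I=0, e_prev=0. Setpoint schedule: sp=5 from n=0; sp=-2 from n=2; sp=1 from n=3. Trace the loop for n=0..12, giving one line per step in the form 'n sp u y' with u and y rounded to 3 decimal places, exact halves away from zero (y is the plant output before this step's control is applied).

(exact arithmetic carried between steps; '≈' marks a value shown rounded to 6 d.p. or computed from one; I and e_prev carry over from the previous line; the table rounds u and y to 3 d.p., halves away from zero)
n=0: y=0, sp=5, e=sp−y=5; I=5, D=e−e_prev=5; u=1/4·5+3/4·5+1/4·5=6.25; next y=-7/10·0+1/4·6.25=1.5625
n=1: y=1.5625, sp=5, e=sp−y=3.4375; I=8.4375, D=e−e_prev=-1.5625; u=1/4·3.4375+3/4·8.4375+1/4·(-1.5625)=6.796875; next y=-7/10·1.5625+1/4·6.796875≈0.605469
n=2: y≈0.605469, sp=-2, e=sp−y≈-2.605469; I≈5.832031, D=e−e_prev≈-6.042969; u=1/4·(-2.605469)+3/4·5.832031+1/4·(-6.042969)≈2.211914; next y=-7/10·0.605469+1/4·2.211914≈0.129150
n=3: y≈0.129150, sp=1, e=sp−y≈0.870850; I≈6.702881, D=e−e_prev≈3.476318; u=1/4·0.870850+3/4·6.702881+1/4·3.476318≈6.113953; next y=-7/10·0.129150+1/4·6.113953≈1.438083
n=4: y≈1.438083, sp=1, e=sp−y≈-0.438083; I≈6.264798, D=e−e_prev≈-1.308932; u=1/4·(-0.438083)+3/4·6.264798+1/4·(-1.308932)≈4.261845; next y=-7/10·1.438083+1/4·4.261845≈0.058803
n=5: y≈0.058803, sp=1, e=sp−y≈0.941197; I≈7.205995, D=e−e_prev≈1.379280; u=1/4·0.941197+3/4·7.205995+1/4·1.379280≈5.984615; next y=-7/10·0.058803+1/4·5.984615≈1.454992
n=6: y≈1.454992, sp=1, e=sp−y≈-0.454992; I≈6.751003, D=e−e_prev≈-1.396188; u=1/4·(-0.454992)+3/4·6.751003+1/4·(-1.396188)≈4.600457; next y=-7/10·1.454992+1/4·4.600457≈0.131620
n=7: y≈0.131620, sp=1, e=sp−y≈0.868380; I≈7.619383, D=e−e_prev≈1.323371; u=1/4·0.868380+3/4·7.619383+1/4·1.323371≈6.262475; next y=-7/10·0.131620+1/4·6.262475≈1.473485
n=8: y≈1.473485, sp=1, e=sp−y≈-0.473485; I≈7.145898, D=e−e_prev≈-1.341864; u=1/4·(-0.473485)+3/4·7.145898+1/4·(-1.341864)≈4.905587; next y=-7/10·1.473485+1/4·4.905587≈0.194957
n=9: y≈0.194957, sp=1, e=sp−y≈0.805043; I≈7.950941, D=e−e_prev≈1.278527; u=1/4·0.805043+3/4·7.950941+1/4·1.278527≈6.484098; next y=-7/10·0.194957+1/4·6.484098≈1.484554
n=10: y≈1.484554, sp=1, e=sp−y≈-0.484554; I≈7.466387, D=e−e_prev≈-1.289597; u=1/4·(-0.484554)+3/4·7.466387+1/4·(-1.289597)≈5.156252; next y=-7/10·1.484554+1/4·5.156252≈0.249875
n=11: y≈0.249875, sp=1, e=sp−y≈0.750125; I≈8.216512, D=e−e_prev≈1.234679; u=1/4·0.750125+3/4·8.216512+1/4·1.234679≈6.658585; next y=-7/10·0.249875+1/4·6.658585≈1.489734
n=12: y≈1.489734, sp=1, e=sp−y≈-0.489734; I≈7.726778, D=e−e_prev≈-1.239859; u=1/4·(-0.489734)+3/4·7.726778+1/4·(-1.239859)≈5.362685; next y=-7/10·1.489734+1/4·5.362685≈0.297858

0 5 6.250 0.000
1 5 6.797 1.563
2 -2 2.212 0.605
3 1 6.114 0.129
4 1 4.262 1.438
5 1 5.985 0.059
6 1 4.600 1.455
7 1 6.262 0.132
8 1 4.906 1.473
9 1 6.484 0.195
10 1 5.156 1.485
11 1 6.659 0.250
12 1 5.363 1.490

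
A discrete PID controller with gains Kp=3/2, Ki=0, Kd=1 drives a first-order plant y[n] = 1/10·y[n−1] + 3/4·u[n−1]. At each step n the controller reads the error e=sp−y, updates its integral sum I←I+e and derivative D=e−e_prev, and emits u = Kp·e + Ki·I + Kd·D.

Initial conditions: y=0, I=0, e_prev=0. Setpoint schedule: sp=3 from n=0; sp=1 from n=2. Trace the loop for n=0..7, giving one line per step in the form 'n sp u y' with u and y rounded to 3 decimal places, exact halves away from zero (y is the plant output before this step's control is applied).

0 3 7.500 0.000
1 3 -9.563 5.625
2 1 21.648 -6.609
3 1 -44.048 15.575
4 1 95.771 -31.478
5 1 -201.680 68.681
6 1 431.160 -144.392
7 1 -915.219 308.931

(exact arithmetic carried between steps; '≈' marks a value shown rounded to 6 d.p. or computed from one; I and e_prev carry over from the previous line; the table rounds u and y to 3 d.p., halves away from zero)
n=0: y=0, sp=3, e=sp−y=3; I=3, D=e−e_prev=3; u=3/2·3+0·3+1·3=7.5; next y=1/10·0+3/4·7.5=5.625
n=1: y=5.625, sp=3, e=sp−y=-2.625; I=0.375, D=e−e_prev=-5.625; u=3/2·(-2.625)+0·0.375+1·(-5.625)=-9.5625; next y=1/10·5.625+3/4·(-9.5625)=-6.609375
n=2: y=-6.609375, sp=1, e=sp−y=7.609375; I=7.984375, D=e−e_prev=10.234375; u=3/2·7.609375+0·7.984375+1·10.234375≈21.648438; next y=1/10·(-6.609375)+3/4·21.648438≈15.575391
n=3: y≈15.575391, sp=1, e=sp−y≈-14.575391; I≈-6.591016, D=e−e_prev≈-22.184766; u=3/2·(-14.575391)+0·(-6.591016)+1·(-22.184766)≈-44.047852; next y=1/10·15.575391+3/4·(-44.047852)≈-31.478350
n=4: y≈-31.478350, sp=1, e=sp−y≈32.478350; I≈25.887334, D=e−e_prev≈47.053740; u=3/2·32.478350+0·25.887334+1·47.053740≈95.771265; next y=1/10·(-31.478350)+3/4·95.771265≈68.680614
n=5: y≈68.680614, sp=1, e=sp−y≈-67.680614; I≈-41.793280, D=e−e_prev≈-100.158963; u=3/2·(-67.680614)+0·(-41.793280)+1·(-100.158963)≈-201.679883; next y=1/10·68.680614+3/4·(-201.679883)≈-144.391851
n=6: y≈-144.391851, sp=1, e=sp−y≈145.391851; I≈103.598572, D=e−e_prev≈213.072465; u=3/2·145.391851+0·103.598572+1·213.072465≈431.160242; next y=1/10·(-144.391851)+3/4·431.160242≈308.930996
n=7: y≈308.930996, sp=1, e=sp−y≈-307.930996; I≈-204.332424, D=e−e_prev≈-453.322847; u=3/2·(-307.930996)+0·(-204.332424)+1·(-453.322847)≈-915.219341; next y=1/10·308.930996+3/4·(-915.219341)≈-655.521406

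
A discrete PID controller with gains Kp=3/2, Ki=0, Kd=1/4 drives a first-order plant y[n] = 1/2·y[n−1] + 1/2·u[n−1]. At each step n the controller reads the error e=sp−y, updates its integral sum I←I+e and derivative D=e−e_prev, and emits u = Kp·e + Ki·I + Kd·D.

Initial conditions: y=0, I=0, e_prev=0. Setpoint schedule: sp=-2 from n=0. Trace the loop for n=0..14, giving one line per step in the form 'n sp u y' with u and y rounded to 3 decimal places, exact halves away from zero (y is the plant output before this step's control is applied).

0 -2 -3.500 0.000
1 -2 0.063 -1.750
2 -2 -1.961 -0.844
3 -2 -0.757 -1.402
4 -2 -1.461 -1.080
5 -2 -1.047 -1.270
6 -2 -1.290 -1.159
7 -2 -1.147 -1.224
8 -2 -1.231 -1.186
9 -2 -1.182 -1.208
10 -2 -1.211 -1.195
11 -2 -1.194 -1.203
12 -2 -1.204 -1.198
13 -2 -1.198 -1.201
14 -2 -1.201 -1.199

(exact arithmetic carried between steps; '≈' marks a value shown rounded to 6 d.p. or computed from one; I and e_prev carry over from the previous line; the table rounds u and y to 3 d.p., halves away from zero)
n=0: y=0, sp=-2, e=sp−y=-2; I=-2, D=e−e_prev=-2; u=3/2·(-2)+0·(-2)+1/4·(-2)=-3.5; next y=1/2·0+1/2·(-3.5)=-1.75
n=1: y=-1.75, sp=-2, e=sp−y=-0.25; I=-2.25, D=e−e_prev=1.75; u=3/2·(-0.25)+0·(-2.25)+1/4·1.75=0.0625; next y=1/2·(-1.75)+1/2·0.0625=-0.84375
n=2: y=-0.84375, sp=-2, e=sp−y=-1.15625; I=-3.40625, D=e−e_prev=-0.90625; u=3/2·(-1.15625)+0·(-3.40625)+1/4·(-0.90625)≈-1.960938; next y=1/2·(-0.84375)+1/2·(-1.960938)≈-1.402344
n=3: y≈-1.402344, sp=-2, e=sp−y≈-0.597656; I≈-4.003906, D=e−e_prev≈0.558594; u=3/2·(-0.597656)+0·(-4.003906)+1/4·0.558594≈-0.756836; next y=1/2·(-1.402344)+1/2·(-0.756836)≈-1.079590
n=4: y≈-1.079590, sp=-2, e=sp−y≈-0.920410; I≈-4.924316, D=e−e_prev≈-0.322754; u=3/2·(-0.920410)+0·(-4.924316)+1/4·(-0.322754)≈-1.461304; next y=1/2·(-1.079590)+1/2·(-1.461304)≈-1.270447
n=5: y≈-1.270447, sp=-2, e=sp−y≈-0.729553; I≈-5.653870, D=e−e_prev≈0.190857; u=3/2·(-0.729553)+0·(-5.653870)+1/4·0.190857≈-1.046616; next y=1/2·(-1.270447)+1/2·(-1.046616)≈-1.158531
n=6: y≈-1.158531, sp=-2, e=sp−y≈-0.841469; I≈-6.495338, D=e−e_prev≈-0.111916; u=3/2·(-0.841469)+0·(-6.495338)+1/4·(-0.111916)≈-1.290182; next y=1/2·(-1.158531)+1/2·(-1.290182)≈-1.224357
n=7: y≈-1.224357, sp=-2, e=sp−y≈-0.775643; I≈-7.270982, D=e−e_prev≈0.065825; u=3/2·(-0.775643)+0·(-7.270982)+1/4·0.065825≈-1.147009; next y=1/2·(-1.224357)+1/2·(-1.147009)≈-1.185683
n=8: y≈-1.185683, sp=-2, e=sp−y≈-0.814317; I≈-8.085299, D=e−e_prev≈-0.038674; u=3/2·(-0.814317)+0·(-8.085299)+1/4·(-0.038674)≈-1.231145; next y=1/2·(-1.185683)+1/2·(-1.231145)≈-1.208414
n=9: y≈-1.208414, sp=-2, e=sp−y≈-0.791586; I≈-8.876886, D=e−e_prev≈0.022731; u=3/2·(-0.791586)+0·(-8.876886)+1/4·0.022731≈-1.181697; next y=1/2·(-1.208414)+1/2·(-1.181697)≈-1.195055
n=10: y≈-1.195055, sp=-2, e=sp−y≈-0.804945; I≈-9.681830, D=e−e_prev≈-0.013358; u=3/2·(-0.804945)+0·(-9.681830)+1/4·(-0.013358)≈-1.210757; next y=1/2·(-1.195055)+1/2·(-1.210757)≈-1.202906
n=11: y≈-1.202906, sp=-2, e=sp−y≈-0.797094; I≈-10.478924, D=e−e_prev≈0.007851; u=3/2·(-0.797094)+0·(-10.478924)+1/4·0.007851≈-1.193678; next y=1/2·(-1.202906)+1/2·(-1.193678)≈-1.198292
n=12: y≈-1.198292, sp=-2, e=sp−y≈-0.801708; I≈-11.280632, D=e−e_prev≈-0.004614; u=3/2·(-0.801708)+0·(-11.280632)+1/4·(-0.004614)≈-1.203715; next y=1/2·(-1.198292)+1/2·(-1.203715)≈-1.201004
n=13: y≈-1.201004, sp=-2, e=sp−y≈-0.798996; I≈-12.079628, D=e−e_prev≈0.002712; u=3/2·(-0.798996)+0·(-12.079628)+1/4·0.002712≈-1.197817; next y=1/2·(-1.201004)+1/2·(-1.197817)≈-1.199410
n=14: y≈-1.199410, sp=-2, e=sp−y≈-0.800590; I≈-12.880218, D=e−e_prev≈-0.001594; u=3/2·(-0.800590)+0·(-12.880218)+1/4·(-0.001594)≈-1.201283; next y=1/2·(-1.199410)+1/2·(-1.201283)≈-1.200347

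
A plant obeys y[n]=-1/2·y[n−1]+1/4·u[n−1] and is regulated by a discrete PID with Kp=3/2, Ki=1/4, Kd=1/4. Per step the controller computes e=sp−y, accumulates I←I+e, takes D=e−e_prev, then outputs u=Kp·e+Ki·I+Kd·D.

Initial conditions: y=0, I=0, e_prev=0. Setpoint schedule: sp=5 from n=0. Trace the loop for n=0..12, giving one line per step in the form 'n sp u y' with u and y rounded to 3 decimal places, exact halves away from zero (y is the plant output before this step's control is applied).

(exact arithmetic carried between steps; '≈' marks a value shown rounded to 6 d.p. or computed from one; I and e_prev carry over from the previous line; the table rounds u and y to 3 d.p., halves away from zero)
n=0: y=0, sp=5, e=sp−y=5; I=5, D=e−e_prev=5; u=3/2·5+1/4·5+1/4·5=10; next y=-1/2·0+1/4·10=2.5
n=1: y=2.5, sp=5, e=sp−y=2.5; I=7.5, D=e−e_prev=-2.5; u=3/2·2.5+1/4·7.5+1/4·(-2.5)=5; next y=-1/2·2.5+1/4·5=0
n=2: y=0, sp=5, e=sp−y=5; I=12.5, D=e−e_prev=2.5; u=3/2·5+1/4·12.5+1/4·2.5=11.25; next y=-1/2·0+1/4·11.25=2.8125
n=3: y=2.8125, sp=5, e=sp−y=2.1875; I=14.6875, D=e−e_prev=-2.8125; u=3/2·2.1875+1/4·14.6875+1/4·(-2.8125)=6.25; next y=-1/2·2.8125+1/4·6.25=0.15625
n=4: y=0.15625, sp=5, e=sp−y=4.84375; I=19.53125, D=e−e_prev=2.65625; u=3/2·4.84375+1/4·19.53125+1/4·2.65625=12.8125; next y=-1/2·0.15625+1/4·12.8125=3.125
n=5: y=3.125, sp=5, e=sp−y=1.875; I=21.40625, D=e−e_prev=-2.96875; u=3/2·1.875+1/4·21.40625+1/4·(-2.96875)=7.421875; next y=-1/2·3.125+1/4·7.421875≈0.292969
n=6: y≈0.292969, sp=5, e=sp−y≈4.707031; I≈26.113281, D=e−e_prev≈2.832031; u=3/2·4.707031+1/4·26.113281+1/4·2.832031≈14.296875; next y=-1/2·0.292969+1/4·14.296875≈3.427734
n=7: y≈3.427734, sp=5, e=sp−y≈1.572266; I≈27.685547, D=e−e_prev≈-3.134766; u=3/2·1.572266+1/4·27.685547+1/4·(-3.134766)≈8.496094; next y=-1/2·3.427734+1/4·8.496094≈0.410156
n=8: y≈0.410156, sp=5, e=sp−y≈4.589844; I≈32.275391, D=e−e_prev≈3.017578; u=3/2·4.589844+1/4·32.275391+1/4·3.017578≈15.708008; next y=-1/2·0.410156+1/4·15.708008≈3.721924
n=9: y≈3.721924, sp=5, e=sp−y≈1.278076; I≈33.553467, D=e−e_prev≈-3.311768; u=3/2·1.278076+1/4·33.553467+1/4·(-3.311768)≈9.477539; next y=-1/2·3.721924+1/4·9.477539≈0.508423
n=10: y≈0.508423, sp=5, e=sp−y≈4.491577; I≈38.045044, D=e−e_prev≈3.213501; u=3/2·4.491577+1/4·38.045044+1/4·3.213501≈17.052002; next y=-1/2·0.508423+1/4·17.052002≈4.008789
n=11: y≈4.008789, sp=5, e=sp−y≈0.991211; I≈39.036255, D=e−e_prev≈-3.500366; u=3/2·0.991211+1/4·39.036255+1/4·(-3.500366)≈10.370789; next y=-1/2·4.008789+1/4·10.370789≈0.588303
n=12: y≈0.588303, sp=5, e=sp−y≈4.411697; I≈43.447952, D=e−e_prev≈3.420486; u=3/2·4.411697+1/4·43.447952+1/4·3.420486≈18.334656; next y=-1/2·0.588303+1/4·18.334656≈4.289513

0 5 10.000 0.000
1 5 5.000 2.500
2 5 11.250 0.000
3 5 6.250 2.813
4 5 12.813 0.156
5 5 7.422 3.125
6 5 14.297 0.293
7 5 8.496 3.428
8 5 15.708 0.410
9 5 9.478 3.722
10 5 17.052 0.508
11 5 10.371 4.009
12 5 18.335 0.588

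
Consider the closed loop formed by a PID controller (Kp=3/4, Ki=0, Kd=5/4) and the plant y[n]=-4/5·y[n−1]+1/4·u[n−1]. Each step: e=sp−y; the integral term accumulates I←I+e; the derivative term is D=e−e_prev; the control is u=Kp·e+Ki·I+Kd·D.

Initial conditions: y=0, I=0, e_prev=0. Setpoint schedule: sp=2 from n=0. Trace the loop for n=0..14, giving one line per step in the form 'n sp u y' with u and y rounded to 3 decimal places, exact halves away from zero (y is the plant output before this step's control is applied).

(exact arithmetic carried between steps; '≈' marks a value shown rounded to 6 d.p. or computed from one; I and e_prev carry over from the previous line; the table rounds u and y to 3 d.p., halves away from zero)
n=0: y=0, sp=2, e=sp−y=2; I=2, D=e−e_prev=2; u=3/4·2+0·2+5/4·2=4; next y=-4/5·0+1/4·4=1
n=1: y=1, sp=2, e=sp−y=1; I=3, D=e−e_prev=-1; u=3/4·1+0·3+5/4·(-1)=-0.5; next y=-4/5·1+1/4·(-0.5)=-0.925
n=2: y=-0.925, sp=2, e=sp−y=2.925; I=5.925, D=e−e_prev=1.925; u=3/4·2.925+0·5.925+5/4·1.925=4.6; next y=-4/5·(-0.925)+1/4·4.6=1.89
n=3: y=1.89, sp=2, e=sp−y=0.11; I=6.035, D=e−e_prev=-2.815; u=3/4·0.11+0·6.035+5/4·(-2.815)=-3.43625; next y=-4/5·1.89+1/4·(-3.43625)≈-2.371063
n=4: y≈-2.371063, sp=2, e=sp−y≈4.371063; I≈10.406063, D=e−e_prev≈4.261063; u=3/4·4.371063+0·10.406063+5/4·4.261063≈8.604625; next y=-4/5·(-2.371063)+1/4·8.604625≈4.048006
n=5: y≈4.048006, sp=2, e=sp−y≈-2.048006; I≈8.358056, D=e−e_prev≈-6.419069; u=3/4·(-2.048006)+0·8.358056+5/4·(-6.419069)≈-9.559841; next y=-4/5·4.048006+1/4·(-9.559841)≈-5.628365
n=6: y≈-5.628365, sp=2, e=sp−y≈7.628365; I≈15.986421, D=e−e_prev≈9.676371; u=3/4·7.628365+0·15.986421+5/4·9.676371≈17.816738; next y=-4/5·(-5.628365)+1/4·17.816738≈8.956877
n=7: y≈8.956877, sp=2, e=sp−y≈-6.956877; I≈9.029545, D=e−e_prev≈-14.585242; u=3/4·(-6.956877)+0·9.029545+5/4·(-14.585242)≈-23.449210; next y=-4/5·8.956877+1/4·(-23.449210)≈-13.027804
n=8: y≈-13.027804, sp=2, e=sp−y≈15.027804; I≈24.057349, D=e−e_prev≈21.984680; u=3/4·15.027804+0·24.057349+5/4·21.984680≈38.751703; next y=-4/5·(-13.027804)+1/4·38.751703≈20.110169
n=9: y≈20.110169, sp=2, e=sp−y≈-18.110169; I≈5.947180, D=e−e_prev≈-33.137973; u=3/4·(-18.110169)+0·5.947180+5/4·(-33.137973)≈-55.005092; next y=-4/5·20.110169+1/4·(-55.005092)≈-29.839408
n=10: y≈-29.839408, sp=2, e=sp−y≈31.839408; I≈37.786588, D=e−e_prev≈49.949577; u=3/4·31.839408+0·37.786588+5/4·49.949577≈86.316527; next y=-4/5·(-29.839408)+1/4·86.316527≈45.450658
n=11: y≈45.450658, sp=2, e=sp−y≈-43.450658; I≈-5.664071, D=e−e_prev≈-75.290067; u=3/4·(-43.450658)+0·(-5.664071)+5/4·(-75.290067)≈-126.700577; next y=-4/5·45.450658+1/4·(-126.700577)≈-68.035671
n=12: y≈-68.035671, sp=2, e=sp−y≈70.035671; I≈64.371600, D=e−e_prev≈113.486329; u=3/4·70.035671+0·64.371600+5/4·113.486329≈194.384665; next y=-4/5·(-68.035671)+1/4·194.384665≈103.024703
n=13: y≈103.024703, sp=2, e=sp−y≈-101.024703; I≈-36.653103, D=e−e_prev≈-171.060374; u=3/4·(-101.024703)+0·(-36.653103)+5/4·(-171.060374)≈-289.593995; next y=-4/5·103.024703+1/4·(-289.593995)≈-154.818261
n=14: y≈-154.818261, sp=2, e=sp−y≈156.818261; I≈120.165159, D=e−e_prev≈257.842964; u=3/4·156.818261+0·120.165159+5/4·257.842964≈439.917401; next y=-4/5·(-154.818261)+1/4·439.917401≈233.833959

0 2 4.000 0.000
1 2 -0.500 1.000
2 2 4.600 -0.925
3 2 -3.436 1.890
4 2 8.605 -2.371
5 2 -9.560 4.048
6 2 17.817 -5.628
7 2 -23.449 8.957
8 2 38.752 -13.028
9 2 -55.005 20.110
10 2 86.317 -29.839
11 2 -126.701 45.451
12 2 194.385 -68.036
13 2 -289.594 103.025
14 2 439.917 -154.818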